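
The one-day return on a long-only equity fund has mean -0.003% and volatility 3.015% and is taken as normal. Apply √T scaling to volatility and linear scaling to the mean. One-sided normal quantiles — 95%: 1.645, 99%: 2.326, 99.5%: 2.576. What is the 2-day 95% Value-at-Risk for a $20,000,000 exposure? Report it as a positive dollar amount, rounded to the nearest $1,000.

σ_{2d} = 3.015% × √2 = 4.264%; μ_{2d} = 2 × -0.003% = -0.006%.
VaR = −(-0.006%) + 1.645 × 4.264% = 7.020%.
On $20,000,000: 0.07020 × $20,000,000 = $1,404,000.

$1,404,000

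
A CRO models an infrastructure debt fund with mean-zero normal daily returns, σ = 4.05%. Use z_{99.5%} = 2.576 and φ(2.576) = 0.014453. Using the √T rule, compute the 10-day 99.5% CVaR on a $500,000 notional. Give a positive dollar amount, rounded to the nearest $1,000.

σ_{10d} = 4.05% × √10 = 12.807%.
ES multiplier = φ(z)/(1−α) = 0.014453/0.005 = 2.891.
ES = 12.807% × 2.891 = 37.025%; on $500,000: $185,125.

$185,000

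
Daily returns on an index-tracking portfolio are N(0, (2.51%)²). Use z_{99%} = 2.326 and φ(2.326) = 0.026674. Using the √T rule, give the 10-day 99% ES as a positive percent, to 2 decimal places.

21.17%

σ_{10d} = 2.51% × √10 = 7.937%.
ES multiplier = φ(z)/(1−α) = 0.026674/0.01 = 2.667.
ES = 7.937% × 2.667 = 21.168%.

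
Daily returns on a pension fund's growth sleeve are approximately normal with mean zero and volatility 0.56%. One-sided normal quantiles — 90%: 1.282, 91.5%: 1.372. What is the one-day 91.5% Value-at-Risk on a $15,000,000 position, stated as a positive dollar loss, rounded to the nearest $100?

VaR = z·σ = 1.372 × 0.56% = 0.768%.
On $15,000,000: 0.00768 × $15,000,000 = $115,200.

$115,200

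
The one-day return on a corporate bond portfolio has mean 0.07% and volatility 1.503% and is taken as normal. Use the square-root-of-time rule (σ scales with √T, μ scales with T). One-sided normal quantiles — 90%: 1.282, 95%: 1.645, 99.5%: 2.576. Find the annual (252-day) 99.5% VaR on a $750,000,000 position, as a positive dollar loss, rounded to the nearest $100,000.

σ_{252d} = 1.503% × √252 = 23.859%; μ_{252d} = 252 × 0.07% = 17.640%.
VaR = −(17.640%) + 2.576 × 23.859% = 43.821%.
On $750,000,000: 0.43821 × $750,000,000 = $328,657,500.

$328,700,000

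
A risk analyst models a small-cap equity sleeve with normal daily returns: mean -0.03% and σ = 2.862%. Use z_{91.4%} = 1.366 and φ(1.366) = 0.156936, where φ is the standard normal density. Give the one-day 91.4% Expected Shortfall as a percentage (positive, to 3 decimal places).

Tail multiplier: φ(z)/(1−α) = 0.156936 / 0.086 = 1.825.
ES = −(-0.03%) + 2.862% × 1.825 = 5.253%.

5.253%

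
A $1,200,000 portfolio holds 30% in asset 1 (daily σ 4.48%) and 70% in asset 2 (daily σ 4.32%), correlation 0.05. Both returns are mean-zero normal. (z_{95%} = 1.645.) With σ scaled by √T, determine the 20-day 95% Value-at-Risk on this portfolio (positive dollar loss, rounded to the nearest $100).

σ_p = √(0.3²·4.48² + 0.7²·4.32² + 2·0.05·0.3·0.7·4.48·4.32) = 3.370%.
σ_{20d} = 3.370% × √20 = 15.071%.
VaR = 1.645 × 15.071% = 24.792%; on $1,200,000 that is $297,504.

$297,500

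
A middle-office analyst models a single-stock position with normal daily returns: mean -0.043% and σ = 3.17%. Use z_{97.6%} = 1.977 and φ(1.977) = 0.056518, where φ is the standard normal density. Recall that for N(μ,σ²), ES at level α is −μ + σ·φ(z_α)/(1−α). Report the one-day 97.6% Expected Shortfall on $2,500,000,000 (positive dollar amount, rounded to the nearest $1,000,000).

Tail multiplier: φ(z)/(1−α) = 0.056518 / 0.024 = 2.355.
ES = −(-0.043%) + 3.17% × 2.355 = 7.508%.
On $2,500,000,000: 0.07508 × $2,500,000,000 = $187,700,000.

$188,000,000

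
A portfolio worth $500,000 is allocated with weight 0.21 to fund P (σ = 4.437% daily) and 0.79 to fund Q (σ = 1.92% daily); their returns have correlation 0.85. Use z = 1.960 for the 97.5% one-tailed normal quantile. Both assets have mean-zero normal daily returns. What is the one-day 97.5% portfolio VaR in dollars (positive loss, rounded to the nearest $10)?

σ_p² = 0.21²·4.437² + 0.79²·1.92² + 2·0.85·0.21·0.79·4.437·1.92 = 5.5715 (%²).
σ_p = √5.5715 = 2.360%.
VaR = 1.960 × 2.360% = 4.626%; on $500,000 that is $23,130.

$23,130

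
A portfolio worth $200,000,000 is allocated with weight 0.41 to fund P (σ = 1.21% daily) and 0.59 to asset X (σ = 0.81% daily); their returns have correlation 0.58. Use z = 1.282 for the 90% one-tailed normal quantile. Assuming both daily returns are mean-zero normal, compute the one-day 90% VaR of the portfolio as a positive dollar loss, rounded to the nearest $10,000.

$2,220,000

σ_p² = 0.41²·1.21² + 0.59²·0.81² + 2·0.58·0.41·0.59·1.21·0.81 = 0.7495 (%²).
σ_p = √0.7495 = 0.866%.
VaR = 1.282 × 0.866% = 1.110%; on $200,000,000 that is $2,220,000.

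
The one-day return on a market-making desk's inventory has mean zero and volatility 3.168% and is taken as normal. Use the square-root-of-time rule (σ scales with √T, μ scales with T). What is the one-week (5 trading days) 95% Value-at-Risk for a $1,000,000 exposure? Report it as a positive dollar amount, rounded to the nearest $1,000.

$117,000

At 95%, z = 1.645.
σ_{5d} = 3.168% × √5 = 7.084%.
VaR = 1.645 × 7.084% = 11.653%.
On $1,000,000: 0.11653 × $1,000,000 = $116,530.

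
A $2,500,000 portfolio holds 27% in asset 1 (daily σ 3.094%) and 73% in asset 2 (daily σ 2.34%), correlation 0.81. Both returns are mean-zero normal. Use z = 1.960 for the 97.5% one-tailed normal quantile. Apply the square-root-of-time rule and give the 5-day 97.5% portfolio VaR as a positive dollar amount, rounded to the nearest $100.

$266,800

σ_p = √(0.27²·3.094² + 0.73²·2.34² + 2·0.81·0.27·0.73·3.094·2.34) = 2.435%.
σ_{5d} = 2.435% × √5 = 5.445%.
VaR = 1.960 × 5.445% = 10.672%; on $2,500,000 that is $266,800.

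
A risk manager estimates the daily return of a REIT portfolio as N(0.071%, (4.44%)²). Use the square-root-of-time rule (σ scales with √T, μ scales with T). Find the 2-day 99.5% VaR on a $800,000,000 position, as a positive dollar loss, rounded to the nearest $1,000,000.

At 99.5%, z = 2.576.
σ_{2d} = 4.44% × √2 = 6.279%; μ_{2d} = 2 × 0.071% = 0.142%.
VaR = −(0.142%) + 2.576 × 6.279% = 16.033%.
On $800,000,000: 0.16033 × $800,000,000 = $128,264,000.

$128,000,000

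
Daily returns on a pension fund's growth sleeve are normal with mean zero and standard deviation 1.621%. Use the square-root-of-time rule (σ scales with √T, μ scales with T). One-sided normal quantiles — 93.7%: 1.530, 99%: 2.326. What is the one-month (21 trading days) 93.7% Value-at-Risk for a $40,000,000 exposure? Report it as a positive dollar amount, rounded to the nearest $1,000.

$4,546,000

σ_{21d} = 1.621% × √21 = 7.428%.
VaR = 1.530 × 7.428% = 11.365%.
On $40,000,000: 0.11365 × $40,000,000 = $4,546,000.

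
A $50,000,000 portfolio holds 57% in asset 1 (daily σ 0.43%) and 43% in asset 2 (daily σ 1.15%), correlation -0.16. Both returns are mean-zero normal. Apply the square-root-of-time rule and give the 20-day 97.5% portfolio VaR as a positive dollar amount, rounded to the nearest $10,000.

σ_p = √(0.57²·0.43² + 0.43²·1.15² + 2·-0.16·0.57·0.43·0.43·1.15) = 0.516%.
σ_{20d} = 0.516% × √20 = 2.308%.
z(97.5%) = 1.960.
VaR = 1.960 × 2.308% = 4.524%; on $50,000,000 that is $2,262,000.

$2,260,000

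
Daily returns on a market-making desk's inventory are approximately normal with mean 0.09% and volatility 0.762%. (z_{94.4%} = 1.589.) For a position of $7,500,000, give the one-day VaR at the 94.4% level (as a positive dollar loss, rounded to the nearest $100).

$84,100

VaR = −μ + z·σ = −(0.09%) + 1.589 × 0.762% = 1.121%.
On $7,500,000: 0.01121 × $7,500,000 = $84,075.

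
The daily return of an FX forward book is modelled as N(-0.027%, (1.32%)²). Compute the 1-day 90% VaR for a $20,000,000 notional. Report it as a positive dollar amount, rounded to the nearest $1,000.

$344,000

At 90% one-sided, z = 1.282.
VaR = −μ + z·σ = −(-0.027%) + 1.282 × 1.32% = 1.719%.
On $20,000,000: 0.01719 × $20,000,000 = $343,800.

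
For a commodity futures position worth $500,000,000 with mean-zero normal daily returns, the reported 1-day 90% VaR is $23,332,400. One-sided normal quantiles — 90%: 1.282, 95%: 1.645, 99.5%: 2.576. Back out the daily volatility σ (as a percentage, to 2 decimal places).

VaR as a fraction: $23,332,400 / $500,000,000 = 4.666%.
σ = VaR / z = 4.666% / 1.282 = 3.640%.

3.64%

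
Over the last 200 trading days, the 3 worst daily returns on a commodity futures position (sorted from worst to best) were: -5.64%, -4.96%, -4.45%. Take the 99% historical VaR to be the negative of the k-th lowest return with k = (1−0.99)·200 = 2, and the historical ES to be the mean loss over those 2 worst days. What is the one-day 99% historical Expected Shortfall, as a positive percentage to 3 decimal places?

The 2 worst returns sum to -10.60%.
ES = −(-10.60%) / 2 = 5.3% ≈ 5.300%.

5.300%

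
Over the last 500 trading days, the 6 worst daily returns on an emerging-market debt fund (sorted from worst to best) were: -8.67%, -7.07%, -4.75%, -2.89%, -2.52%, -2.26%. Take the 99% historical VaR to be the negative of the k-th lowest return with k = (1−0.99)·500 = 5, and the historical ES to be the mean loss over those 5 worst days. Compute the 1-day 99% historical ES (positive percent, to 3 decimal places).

5.180%

The 5 worst returns sum to -25.90%.
ES = −(-25.90%) / 5 = 5.18% ≈ 5.180%.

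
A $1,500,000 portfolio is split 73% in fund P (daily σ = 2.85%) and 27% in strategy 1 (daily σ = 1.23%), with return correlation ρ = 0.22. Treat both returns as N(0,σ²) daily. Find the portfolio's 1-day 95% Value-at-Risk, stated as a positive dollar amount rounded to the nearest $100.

σ_p² = 0.73²·2.85² + 0.27²·1.23² + 2·0.22·0.73·0.27·2.85·1.23 = 4.7428 (%²).
σ_p = √4.7428 = 2.178%.
At 95%, z = 1.645.
VaR = 1.645 × 2.178% = 3.583%; on $1,500,000 that is $53,745.

$53,700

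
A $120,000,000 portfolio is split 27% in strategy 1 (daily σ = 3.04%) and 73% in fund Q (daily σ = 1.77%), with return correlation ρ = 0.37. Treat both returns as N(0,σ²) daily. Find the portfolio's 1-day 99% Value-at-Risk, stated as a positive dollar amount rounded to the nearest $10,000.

$4,940,000

σ_p² = 0.27²·3.04² + 0.73²·1.77² + 2·0.37·0.27·0.73·3.04·1.77 = 3.1280 (%²).
σ_p = √3.1280 = 1.769%.
At 99%, z = 2.326.
VaR = 2.326 × 1.769% = 4.115%; on $120,000,000 that is $4,938,000.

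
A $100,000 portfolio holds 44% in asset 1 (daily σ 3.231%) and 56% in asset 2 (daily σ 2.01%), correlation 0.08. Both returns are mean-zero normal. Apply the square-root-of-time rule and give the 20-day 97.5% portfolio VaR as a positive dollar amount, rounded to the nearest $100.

$16,500

σ_p = √(0.44²·3.231² + 0.56²·2.01² + 2·0.08·0.44·0.56·3.231·2.01) = 1.883%.
σ_{20d} = 1.883% × √20 = 8.421%.
z(97.5%) = 1.960.
VaR = 1.960 × 8.421% = 16.505%; on $100,000 that is $16,505.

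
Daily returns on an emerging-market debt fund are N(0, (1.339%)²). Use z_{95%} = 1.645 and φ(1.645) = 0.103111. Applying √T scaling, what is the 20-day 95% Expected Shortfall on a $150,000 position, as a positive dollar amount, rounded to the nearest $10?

$18,520

σ_{20d} = 1.339% × √20 = 5.988%.
ES multiplier = φ(z)/(1−α) = 0.103111/0.05 = 2.062.
ES = 5.988% × 2.062 = 12.347%; on $150,000: $18,520.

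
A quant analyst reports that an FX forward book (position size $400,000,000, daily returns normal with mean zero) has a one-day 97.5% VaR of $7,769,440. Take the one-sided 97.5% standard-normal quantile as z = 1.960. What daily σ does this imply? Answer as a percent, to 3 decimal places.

VaR as a fraction: $7,769,440 / $400,000,000 = 1.942%.
σ = VaR / z = 1.942% / 1.960 = 0.991%.

0.991%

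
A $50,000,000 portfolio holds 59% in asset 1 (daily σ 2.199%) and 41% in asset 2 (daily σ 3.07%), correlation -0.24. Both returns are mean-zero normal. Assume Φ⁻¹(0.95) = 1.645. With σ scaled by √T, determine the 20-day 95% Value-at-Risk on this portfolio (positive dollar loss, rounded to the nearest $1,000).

$5,797,000

σ_p = √(0.59²·2.199² + 0.41²·3.07² + 2·-0.24·0.59·0.41·2.199·3.07) = 1.576%.
σ_{20d} = 1.576% × √20 = 7.048%.
VaR = 1.645 × 7.048% = 11.594%; on $50,000,000 that is $5,797,000.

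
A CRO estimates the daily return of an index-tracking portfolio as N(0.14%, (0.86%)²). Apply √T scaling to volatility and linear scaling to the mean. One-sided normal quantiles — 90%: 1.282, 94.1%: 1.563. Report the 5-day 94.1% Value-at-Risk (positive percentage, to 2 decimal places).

2.31%

σ_{5d} = 0.86% × √5 = 1.923%; μ_{5d} = 5 × 0.14% = 0.700%.
VaR = −(0.700%) + 1.563 × 1.923% = 2.306%.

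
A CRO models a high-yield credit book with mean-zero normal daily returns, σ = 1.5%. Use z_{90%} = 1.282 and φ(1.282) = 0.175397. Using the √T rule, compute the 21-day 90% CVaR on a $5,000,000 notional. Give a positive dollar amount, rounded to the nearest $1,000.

σ_{21d} = 1.5% × √21 = 6.874%.
ES multiplier = φ(z)/(1−α) = 0.175397/0.1 = 1.754.
ES = 6.874% × 1.754 = 12.057%; on $5,000,000: $602,850.

$603,000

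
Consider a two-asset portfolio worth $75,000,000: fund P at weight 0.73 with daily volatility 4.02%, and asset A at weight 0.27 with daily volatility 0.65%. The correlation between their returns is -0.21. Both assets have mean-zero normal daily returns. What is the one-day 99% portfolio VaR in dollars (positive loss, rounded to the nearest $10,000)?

$5,060,000

σ_p² = 0.73²·4.02² + 0.27²·0.65² + 2·-0.21·0.73·0.27·4.02·0.65 = 8.4264 (%²).
σ_p = √8.4264 = 2.903%.
At 99%, z = 2.326.
VaR = 2.326 × 2.903% = 6.752%; on $75,000,000 that is $5,064,000.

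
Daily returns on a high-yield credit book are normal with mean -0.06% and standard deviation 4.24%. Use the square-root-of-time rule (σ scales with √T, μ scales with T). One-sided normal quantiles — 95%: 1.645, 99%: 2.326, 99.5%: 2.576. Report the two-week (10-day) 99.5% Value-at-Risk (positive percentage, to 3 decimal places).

35.139%

σ_{10d} = 4.24% × √10 = 13.408%; μ_{10d} = 10 × -0.06% = -0.600%.
VaR = −(-0.600%) + 2.576 × 13.408% = 35.139%.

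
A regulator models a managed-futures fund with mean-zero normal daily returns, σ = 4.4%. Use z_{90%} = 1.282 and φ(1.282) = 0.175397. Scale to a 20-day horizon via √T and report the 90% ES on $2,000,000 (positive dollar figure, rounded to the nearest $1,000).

$690,000

σ_{20d} = 4.4% × √20 = 19.677%.
ES multiplier = φ(z)/(1−α) = 0.175397/0.1 = 1.754.
ES = 19.677% × 1.754 = 34.513%; on $2,000,000: $690,260.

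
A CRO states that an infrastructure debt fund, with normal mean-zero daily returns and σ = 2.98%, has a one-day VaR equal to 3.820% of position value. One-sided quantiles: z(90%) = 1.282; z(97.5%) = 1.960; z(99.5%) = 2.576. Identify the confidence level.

Implied z = VaR/σ = 3.820 / 2.98 = 1.282.
This matches z(90%) = 1.282.

90%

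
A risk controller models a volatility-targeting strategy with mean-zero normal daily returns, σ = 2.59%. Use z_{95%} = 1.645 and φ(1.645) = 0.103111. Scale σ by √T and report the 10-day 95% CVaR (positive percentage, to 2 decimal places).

σ_{10d} = 2.59% × √10 = 8.190%.
ES multiplier = φ(z)/(1−α) = 0.103111/0.05 = 2.062.
ES = 8.190% × 2.062 = 16.888%.

16.89%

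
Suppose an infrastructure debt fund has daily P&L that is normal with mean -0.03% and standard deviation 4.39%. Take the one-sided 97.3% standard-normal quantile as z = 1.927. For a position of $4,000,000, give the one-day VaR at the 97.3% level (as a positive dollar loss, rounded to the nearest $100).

$339,600

VaR = −μ + z·σ = −(-0.03%) + 1.927 × 4.39% = 8.490%.
On $4,000,000: 0.08490 × $4,000,000 = $339,600.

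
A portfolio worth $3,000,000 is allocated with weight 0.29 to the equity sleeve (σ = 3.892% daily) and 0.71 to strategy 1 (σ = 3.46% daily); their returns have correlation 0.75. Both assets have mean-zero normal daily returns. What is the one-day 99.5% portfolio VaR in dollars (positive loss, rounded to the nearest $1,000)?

$262,000

σ_p² = 0.29²·3.892² + 0.71²·3.46² + 2·0.75·0.29·0.71·3.892·3.46 = 11.4679 (%²).
σ_p = √11.4679 = 3.386%.
At 99.5%, z = 2.576.
VaR = 2.576 × 3.386% = 8.722%; on $3,000,000 that is $261,660.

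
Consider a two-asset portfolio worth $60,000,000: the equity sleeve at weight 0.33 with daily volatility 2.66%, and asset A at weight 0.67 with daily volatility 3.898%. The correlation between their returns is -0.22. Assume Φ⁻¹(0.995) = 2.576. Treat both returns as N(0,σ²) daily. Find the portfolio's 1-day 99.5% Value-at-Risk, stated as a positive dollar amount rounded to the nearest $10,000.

σ_p² = 0.33²·2.66² + 0.67²·3.898² + 2·-0.22·0.33·0.67·2.66·3.898 = 6.5826 (%²).
σ_p = √6.5826 = 2.566%.
VaR = 2.576 × 2.566% = 6.610%; on $60,000,000 that is $3,966,000.

$3,970,000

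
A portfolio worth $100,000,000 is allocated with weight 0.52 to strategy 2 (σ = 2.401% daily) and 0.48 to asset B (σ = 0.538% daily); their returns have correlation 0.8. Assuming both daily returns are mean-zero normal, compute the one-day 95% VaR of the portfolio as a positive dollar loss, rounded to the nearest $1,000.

$2,407,000

σ_p² = 0.52²·2.401² + 0.48²·0.538² + 2·0.8·0.52·0.48·2.401·0.538 = 2.1414 (%²).
σ_p = √2.1414 = 1.463%.
At 95%, z = 1.645.
VaR = 1.645 × 1.463% = 2.407%; on $100,000,000 that is $2,407,000.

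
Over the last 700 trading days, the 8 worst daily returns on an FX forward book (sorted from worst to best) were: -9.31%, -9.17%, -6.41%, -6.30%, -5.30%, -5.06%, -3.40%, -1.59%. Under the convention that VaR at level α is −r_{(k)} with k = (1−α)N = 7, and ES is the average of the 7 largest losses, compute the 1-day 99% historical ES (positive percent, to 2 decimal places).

6.42%

The 7 worst returns sum to -44.95%.
ES = −(-44.95%) / 7 = 6.4214…% ≈ 6.42%.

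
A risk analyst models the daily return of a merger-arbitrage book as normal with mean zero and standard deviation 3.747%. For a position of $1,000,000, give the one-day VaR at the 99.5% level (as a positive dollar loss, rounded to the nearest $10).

$96,520

At 99.5% one-sided, z = 2.576.
VaR = z·σ = 2.576 × 3.747% = 9.652%.
On $1,000,000: 0.09652 × $1,000,000 = $96,520.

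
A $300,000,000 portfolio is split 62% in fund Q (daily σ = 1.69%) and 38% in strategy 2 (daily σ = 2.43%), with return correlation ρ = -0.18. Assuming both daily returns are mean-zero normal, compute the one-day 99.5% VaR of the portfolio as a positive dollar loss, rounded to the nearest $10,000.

$9,780,000

σ_p² = 0.62²·1.69² + 0.38²·2.43² + 2·-0.18·0.62·0.38·1.69·2.43 = 1.6022 (%²).
σ_p = √1.6022 = 1.266%.
At 99.5%, z = 2.576.
VaR = 2.576 × 1.266% = 3.261%; on $300,000,000 that is $9,783,000.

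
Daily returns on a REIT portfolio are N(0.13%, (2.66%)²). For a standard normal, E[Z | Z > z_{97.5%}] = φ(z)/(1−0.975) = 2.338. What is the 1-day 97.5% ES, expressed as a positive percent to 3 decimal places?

6.089%

ES = −(0.13%) + 2.66% × 2.338 = 6.089%.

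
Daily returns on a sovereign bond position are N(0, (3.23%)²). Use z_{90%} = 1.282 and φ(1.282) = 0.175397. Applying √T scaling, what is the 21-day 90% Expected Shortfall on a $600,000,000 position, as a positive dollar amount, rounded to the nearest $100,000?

$155,800,000

σ_{21d} = 3.23% × √21 = 14.802%.
ES multiplier = φ(z)/(1−α) = 0.175397/0.1 = 1.754.
ES = 14.802% × 1.754 = 25.963%; on $600,000,000: $155,778,000.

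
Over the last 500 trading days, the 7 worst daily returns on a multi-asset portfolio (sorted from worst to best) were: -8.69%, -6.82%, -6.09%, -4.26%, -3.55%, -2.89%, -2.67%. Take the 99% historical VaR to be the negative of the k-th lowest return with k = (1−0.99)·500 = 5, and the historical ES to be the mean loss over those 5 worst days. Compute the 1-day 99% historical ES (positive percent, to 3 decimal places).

The 5 worst returns sum to -29.41%.
ES = −(-29.41%) / 5 = 5.882%.

5.882%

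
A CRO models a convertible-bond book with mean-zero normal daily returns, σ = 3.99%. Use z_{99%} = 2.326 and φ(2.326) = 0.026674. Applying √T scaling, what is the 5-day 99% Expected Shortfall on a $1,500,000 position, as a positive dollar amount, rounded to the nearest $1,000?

$357,000

σ_{5d} = 3.99% × √5 = 8.922%.
ES multiplier = φ(z)/(1−α) = 0.026674/0.01 = 2.667.
ES = 8.922% × 2.667 = 23.795%; on $1,500,000: $356,925.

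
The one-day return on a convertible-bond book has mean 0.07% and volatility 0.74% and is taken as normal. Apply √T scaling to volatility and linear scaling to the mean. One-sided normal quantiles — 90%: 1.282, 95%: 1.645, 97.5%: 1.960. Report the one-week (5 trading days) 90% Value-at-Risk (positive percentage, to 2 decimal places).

σ_{5d} = 0.74% × √5 = 1.655%; μ_{5d} = 5 × 0.07% = 0.350%.
VaR = −(0.350%) + 1.282 × 1.655% = 1.772%.

1.77%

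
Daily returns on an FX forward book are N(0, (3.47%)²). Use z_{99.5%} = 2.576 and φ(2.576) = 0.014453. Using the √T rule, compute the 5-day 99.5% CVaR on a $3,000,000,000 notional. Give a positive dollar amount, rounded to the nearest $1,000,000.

σ_{5d} = 3.47% × √5 = 7.759%.
ES multiplier = φ(z)/(1−α) = 0.014453/0.005 = 2.891.
ES = 7.759% × 2.891 = 22.431%; on $3,000,000,000: $672,930,000.

$673,000,000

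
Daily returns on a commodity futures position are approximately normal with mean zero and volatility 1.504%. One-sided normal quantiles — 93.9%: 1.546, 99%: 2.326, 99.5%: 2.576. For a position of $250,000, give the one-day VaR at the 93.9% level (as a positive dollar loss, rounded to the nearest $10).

VaR = z·σ = 1.546 × 1.504% = 2.325%.
On $250,000: 0.02325 × $250,000 = $5,813.

$5,810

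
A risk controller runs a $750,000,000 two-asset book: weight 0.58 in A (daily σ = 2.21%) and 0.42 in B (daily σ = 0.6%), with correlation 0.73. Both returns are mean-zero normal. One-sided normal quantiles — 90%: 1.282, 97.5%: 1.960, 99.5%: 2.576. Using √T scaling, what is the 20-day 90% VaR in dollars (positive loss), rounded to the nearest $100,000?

σ_p = √(0.58²·2.21² + 0.42²·0.6² + 2·0.73·0.58·0.42·2.21·0.6) = 1.476%.
σ_{20d} = 1.476% × √20 = 6.601%.
VaR = 1.282 × 6.601% = 8.462%; on $750,000,000 that is $63,465,000.

$63,500,000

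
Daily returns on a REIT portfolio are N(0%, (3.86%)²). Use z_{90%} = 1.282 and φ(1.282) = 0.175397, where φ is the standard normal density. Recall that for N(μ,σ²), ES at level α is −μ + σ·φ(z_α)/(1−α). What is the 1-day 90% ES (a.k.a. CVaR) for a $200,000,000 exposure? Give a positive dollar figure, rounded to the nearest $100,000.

$13,500,000

Tail multiplier: φ(z)/(1−α) = 0.175397 / 0.1 = 1.754.
ES = 3.86% × 1.754 = 6.770%.
On $200,000,000: 0.06770 × $200,000,000 = $13,540,000.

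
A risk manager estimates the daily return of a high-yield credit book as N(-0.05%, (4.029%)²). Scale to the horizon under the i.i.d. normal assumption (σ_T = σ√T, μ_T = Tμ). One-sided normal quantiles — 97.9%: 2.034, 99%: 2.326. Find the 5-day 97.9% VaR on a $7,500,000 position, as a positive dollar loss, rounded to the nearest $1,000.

$1,393,000

σ_{5d} = 4.029% × √5 = 9.009%; μ_{5d} = 5 × -0.05% = -0.250%.
VaR = −(-0.250%) + 2.034 × 9.009% = 18.574%.
On $7,500,000: 0.18574 × $7,500,000 = $1,393,050.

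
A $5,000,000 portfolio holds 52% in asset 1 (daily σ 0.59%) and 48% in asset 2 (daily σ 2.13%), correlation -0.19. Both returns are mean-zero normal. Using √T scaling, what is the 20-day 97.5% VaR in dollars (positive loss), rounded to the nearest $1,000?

$443,000

σ_p = √(0.52²·0.59² + 0.48²·2.13² + 2·-0.19·0.52·0.48·0.59·2.13) = 1.010%.
σ_{20d} = 1.010% × √20 = 4.517%.
z(97.5%) = 1.960.
VaR = 1.960 × 4.517% = 8.853%; on $5,000,000 that is $442,650.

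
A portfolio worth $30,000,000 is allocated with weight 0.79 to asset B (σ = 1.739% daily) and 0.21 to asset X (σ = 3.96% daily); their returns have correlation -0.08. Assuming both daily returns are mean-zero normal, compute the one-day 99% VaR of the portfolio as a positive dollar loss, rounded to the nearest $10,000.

σ_p² = 0.79²·1.739² + 0.21²·3.96² + 2·-0.08·0.79·0.21·1.739·3.96 = 2.3961 (%²).
σ_p = √2.3961 = 1.548%.
At 99%, z = 2.326.
VaR = 2.326 × 1.548% = 3.601%; on $30,000,000 that is $1,080,300.

$1,080,000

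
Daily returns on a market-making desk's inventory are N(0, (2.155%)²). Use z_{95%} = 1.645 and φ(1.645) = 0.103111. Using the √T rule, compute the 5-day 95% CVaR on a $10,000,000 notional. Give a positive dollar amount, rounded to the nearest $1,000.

$994,000

σ_{5d} = 2.155% × √5 = 4.819%.
ES multiplier = φ(z)/(1−α) = 0.103111/0.05 = 2.062.
ES = 4.819% × 2.062 = 9.937%; on $10,000,000: $993,700.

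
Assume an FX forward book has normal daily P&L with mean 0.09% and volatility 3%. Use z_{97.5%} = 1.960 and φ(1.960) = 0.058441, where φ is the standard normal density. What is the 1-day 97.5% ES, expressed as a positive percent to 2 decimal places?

6.92%

Tail multiplier: φ(z)/(1−α) = 0.058441 / 0.025 = 2.338.
ES = −(0.09%) + 3% × 2.338 = 6.924%.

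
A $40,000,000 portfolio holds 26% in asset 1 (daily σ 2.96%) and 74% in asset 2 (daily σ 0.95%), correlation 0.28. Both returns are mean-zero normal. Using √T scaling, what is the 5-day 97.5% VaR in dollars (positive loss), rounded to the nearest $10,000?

$2,070,000

σ_p = √(0.26²·2.96² + 0.74²·0.95² + 2·0.28·0.26·0.74·2.96·0.95) = 1.179%.
σ_{5d} = 1.179% × √5 = 2.636%.
z(97.5%) = 1.960.
VaR = 1.960 × 2.636% = 5.167%; on $40,000,000 that is $2,066,800.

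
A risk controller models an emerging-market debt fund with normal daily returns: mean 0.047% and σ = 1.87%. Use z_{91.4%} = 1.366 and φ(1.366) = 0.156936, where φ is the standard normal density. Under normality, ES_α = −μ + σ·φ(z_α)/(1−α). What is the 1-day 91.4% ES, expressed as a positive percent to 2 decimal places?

Tail multiplier: φ(z)/(1−α) = 0.156936 / 0.086 = 1.825.
ES = −(0.047%) + 1.87% × 1.825 = 3.366%.

3.37%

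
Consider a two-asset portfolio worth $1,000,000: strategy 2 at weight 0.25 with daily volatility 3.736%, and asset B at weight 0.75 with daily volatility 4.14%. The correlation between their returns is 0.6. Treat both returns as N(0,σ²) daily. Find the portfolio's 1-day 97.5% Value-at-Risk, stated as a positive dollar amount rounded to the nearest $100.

σ_p² = 0.25²·3.736² + 0.75²·4.14² + 2·0.6·0.25·0.75·3.736·4.14 = 13.9935 (%²).
σ_p = √13.9935 = 3.741%.
At 97.5%, z = 1.960.
VaR = 1.960 × 3.741% = 7.332%; on $1,000,000 that is $73,320.

$73,300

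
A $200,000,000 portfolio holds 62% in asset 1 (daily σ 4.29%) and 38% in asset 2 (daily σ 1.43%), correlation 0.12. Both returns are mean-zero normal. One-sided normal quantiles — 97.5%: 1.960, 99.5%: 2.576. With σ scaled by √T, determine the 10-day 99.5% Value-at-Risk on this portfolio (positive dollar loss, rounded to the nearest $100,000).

σ_p = √(0.62²·4.29² + 0.38²·1.43² + 2·0.12·0.62·0.38·4.29·1.43) = 2.778%.
σ_{10d} = 2.778% × √10 = 8.785%.
VaR = 2.576 × 8.785% = 22.630%; on $200,000,000 that is $45,260,000.

$45,300,000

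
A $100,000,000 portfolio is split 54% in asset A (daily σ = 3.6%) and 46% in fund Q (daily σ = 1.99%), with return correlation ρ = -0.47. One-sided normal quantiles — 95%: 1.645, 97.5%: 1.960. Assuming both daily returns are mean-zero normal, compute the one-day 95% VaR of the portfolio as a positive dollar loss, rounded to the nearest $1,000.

σ_p² = 0.54²·3.6² + 0.46²·1.99² + 2·-0.47·0.54·0.46·3.6·1.99 = 2.9443 (%²).
σ_p = √2.9443 = 1.716%.
VaR = 1.645 × 1.716% = 2.823%; on $100,000,000 that is $2,823,000.

$2,823,000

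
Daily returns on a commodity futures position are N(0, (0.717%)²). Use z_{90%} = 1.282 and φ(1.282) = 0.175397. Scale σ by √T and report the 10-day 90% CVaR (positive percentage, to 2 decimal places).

3.98%

σ_{10d} = 0.717% × √10 = 2.267%.
ES multiplier = φ(z)/(1−α) = 0.175397/0.1 = 1.754.
ES = 2.267% × 1.754 = 3.976%.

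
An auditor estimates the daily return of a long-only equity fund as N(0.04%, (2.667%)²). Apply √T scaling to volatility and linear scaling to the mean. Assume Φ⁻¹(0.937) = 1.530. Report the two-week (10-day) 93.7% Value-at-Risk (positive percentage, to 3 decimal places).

12.504%

σ_{10d} = 2.667% × √10 = 8.434%; μ_{10d} = 10 × 0.04% = 0.400%.
VaR = −(0.400%) + 1.530 × 8.434% = 12.504%.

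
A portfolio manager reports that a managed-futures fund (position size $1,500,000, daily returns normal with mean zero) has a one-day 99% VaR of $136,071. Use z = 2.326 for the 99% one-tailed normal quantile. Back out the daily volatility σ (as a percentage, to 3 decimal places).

3.900%

VaR as a fraction: $136,071 / $1,500,000 = 9.071%.
σ = VaR / z = 9.071% / 2.326 = 3.900%.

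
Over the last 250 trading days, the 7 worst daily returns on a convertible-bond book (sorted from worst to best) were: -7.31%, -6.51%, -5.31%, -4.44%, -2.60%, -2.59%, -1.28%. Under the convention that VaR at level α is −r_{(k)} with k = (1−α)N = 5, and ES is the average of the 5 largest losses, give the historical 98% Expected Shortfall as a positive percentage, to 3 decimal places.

The 5 worst returns sum to -26.17%.
ES = −(-26.17%) / 5 = 5.234%.

5.234%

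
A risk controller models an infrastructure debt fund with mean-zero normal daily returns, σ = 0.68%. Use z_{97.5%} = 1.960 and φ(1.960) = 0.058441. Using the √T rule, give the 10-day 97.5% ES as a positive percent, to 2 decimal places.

σ_{10d} = 0.68% × √10 = 2.150%.
ES multiplier = φ(z)/(1−α) = 0.058441/0.025 = 2.338.
ES = 2.150% × 2.338 = 5.027%.

5.03%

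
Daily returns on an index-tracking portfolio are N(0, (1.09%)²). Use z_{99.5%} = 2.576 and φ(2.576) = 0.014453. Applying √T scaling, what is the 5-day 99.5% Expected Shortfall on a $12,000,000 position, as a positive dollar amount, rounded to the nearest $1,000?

$845,000

σ_{5d} = 1.09% × √5 = 2.437%.
ES multiplier = φ(z)/(1−α) = 0.014453/0.005 = 2.891.
ES = 2.437% × 2.891 = 7.045%; on $12,000,000: $845,400.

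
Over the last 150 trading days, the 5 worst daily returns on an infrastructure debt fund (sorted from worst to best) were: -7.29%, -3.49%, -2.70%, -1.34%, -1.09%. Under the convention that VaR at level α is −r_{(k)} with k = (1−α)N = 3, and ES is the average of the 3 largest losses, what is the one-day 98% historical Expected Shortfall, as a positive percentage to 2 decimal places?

4.49%

The 3 worst returns sum to -13.48%.
ES = −(-13.48%) / 3 = 4.4933…% ≈ 4.49%.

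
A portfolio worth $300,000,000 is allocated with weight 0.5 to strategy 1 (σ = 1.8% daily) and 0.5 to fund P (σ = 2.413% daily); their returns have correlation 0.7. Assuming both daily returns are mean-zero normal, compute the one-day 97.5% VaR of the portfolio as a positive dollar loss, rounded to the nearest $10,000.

$11,440,000

σ_p² = 0.5²·1.8² + 0.5²·2.413² + 2·0.7·0.5·0.5·1.8·2.413 = 3.7858 (%²).
σ_p = √3.7858 = 1.946%.
At 97.5%, z = 1.960.
VaR = 1.960 × 1.946% = 3.814%; on $300,000,000 that is $11,442,000.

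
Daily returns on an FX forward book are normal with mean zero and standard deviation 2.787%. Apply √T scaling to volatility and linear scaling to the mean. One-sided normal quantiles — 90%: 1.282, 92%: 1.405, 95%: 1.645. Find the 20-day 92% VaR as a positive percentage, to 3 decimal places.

17.512%

σ_{20d} = 2.787% × √20 = 12.464%.
VaR = 1.405 × 12.464% = 17.512%.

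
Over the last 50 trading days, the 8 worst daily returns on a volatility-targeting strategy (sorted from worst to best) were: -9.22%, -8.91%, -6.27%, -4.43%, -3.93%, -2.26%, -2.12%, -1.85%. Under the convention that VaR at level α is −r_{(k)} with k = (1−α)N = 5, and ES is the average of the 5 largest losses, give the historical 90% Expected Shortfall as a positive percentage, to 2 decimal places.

The 5 worst returns sum to -32.76%.
ES = −(-32.76%) / 5 = 6.552% ≈ 6.55%.

6.55%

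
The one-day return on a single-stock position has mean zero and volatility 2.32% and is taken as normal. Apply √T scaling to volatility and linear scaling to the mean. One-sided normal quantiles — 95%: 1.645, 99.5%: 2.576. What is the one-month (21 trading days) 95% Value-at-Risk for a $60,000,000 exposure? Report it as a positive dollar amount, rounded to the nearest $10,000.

$10,490,000

σ_{21d} = 2.32% × √21 = 10.632%.
VaR = 1.645 × 10.632% = 17.490%.
On $60,000,000: 0.17490 × $60,000,000 = $10,494,000.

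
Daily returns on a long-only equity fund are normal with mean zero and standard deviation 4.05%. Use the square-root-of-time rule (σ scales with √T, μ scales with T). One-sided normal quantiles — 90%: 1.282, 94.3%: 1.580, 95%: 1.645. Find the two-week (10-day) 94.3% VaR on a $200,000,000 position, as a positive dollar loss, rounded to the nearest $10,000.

$40,470,000

σ_{10d} = 4.05% × √10 = 12.807%.
VaR = 1.580 × 12.807% = 20.235%.
On $200,000,000: 0.20235 × $200,000,000 = $40,470,000.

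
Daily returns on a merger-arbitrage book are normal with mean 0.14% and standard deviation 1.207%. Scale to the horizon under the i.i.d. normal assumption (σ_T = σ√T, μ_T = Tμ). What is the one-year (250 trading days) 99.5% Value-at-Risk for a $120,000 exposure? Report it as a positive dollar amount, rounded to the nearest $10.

At 99.5%, z = 2.576.
σ_{250d} = 1.207% × √250 = 19.084%; μ_{250d} = 250 × 0.14% = 35.000%.
VaR = −(35.000%) + 2.576 × 19.084% = 14.160%.
On $120,000: 0.14160 × $120,000 = $16,992.

$16,990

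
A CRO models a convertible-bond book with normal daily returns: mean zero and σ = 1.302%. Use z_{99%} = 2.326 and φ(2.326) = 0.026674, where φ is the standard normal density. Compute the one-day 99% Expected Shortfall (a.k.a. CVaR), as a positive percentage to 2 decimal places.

Tail multiplier: φ(z)/(1−α) = 0.026674 / 0.01 = 2.667.
ES = 1.302% × 2.667 = 3.472%.

3.47%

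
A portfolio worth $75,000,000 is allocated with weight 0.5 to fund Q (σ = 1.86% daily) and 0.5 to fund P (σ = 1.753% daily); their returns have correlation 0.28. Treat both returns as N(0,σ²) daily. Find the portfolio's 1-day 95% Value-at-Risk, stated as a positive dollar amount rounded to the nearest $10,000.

$1,780,000

σ_p² = 0.5²·1.86² + 0.5²·1.753² + 2·0.28·0.5·0.5·1.86·1.753 = 2.0896 (%²).
σ_p = √2.0896 = 1.446%.
At 95%, z = 1.645.
VaR = 1.645 × 1.446% = 2.379%; on $75,000,000 that is $1,784,250.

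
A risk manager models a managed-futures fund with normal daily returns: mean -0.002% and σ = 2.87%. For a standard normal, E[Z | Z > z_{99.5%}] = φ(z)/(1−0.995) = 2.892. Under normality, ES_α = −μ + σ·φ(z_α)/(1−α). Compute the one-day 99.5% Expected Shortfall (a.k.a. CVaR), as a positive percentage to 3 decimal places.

ES = −(-0.002%) + 2.87% × 2.892 = 8.302%.

8.302%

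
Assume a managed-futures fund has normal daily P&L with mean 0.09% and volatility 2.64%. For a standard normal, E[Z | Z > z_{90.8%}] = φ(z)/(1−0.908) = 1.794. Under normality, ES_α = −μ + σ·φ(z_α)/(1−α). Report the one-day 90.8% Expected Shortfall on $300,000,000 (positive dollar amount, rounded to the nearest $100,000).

$13,900,000

ES = −(0.09%) + 2.64% × 1.794 = 4.646%.
On $300,000,000: 0.04646 × $300,000,000 = $13,938,000.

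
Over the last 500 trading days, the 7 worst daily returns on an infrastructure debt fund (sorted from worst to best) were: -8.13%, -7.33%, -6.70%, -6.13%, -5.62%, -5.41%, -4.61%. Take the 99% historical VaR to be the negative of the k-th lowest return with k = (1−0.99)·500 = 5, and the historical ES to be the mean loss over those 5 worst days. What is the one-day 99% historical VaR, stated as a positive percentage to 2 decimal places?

k = 5; the 5th lowest return is -5.62%, so VaR = 5.62%.

5.62%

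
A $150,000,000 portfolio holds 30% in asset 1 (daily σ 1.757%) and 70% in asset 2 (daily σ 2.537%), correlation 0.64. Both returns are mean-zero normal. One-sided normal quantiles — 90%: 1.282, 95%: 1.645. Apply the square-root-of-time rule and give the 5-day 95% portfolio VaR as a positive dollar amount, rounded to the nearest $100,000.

$11,900,000

σ_p = √(0.3²·1.757² + 0.7²·2.537² + 2·0.64·0.3·0.7·1.757·2.537) = 2.152%.
σ_{5d} = 2.152% × √5 = 4.812%.
VaR = 1.645 × 4.812% = 7.916%; on $150,000,000 that is $11,874,000.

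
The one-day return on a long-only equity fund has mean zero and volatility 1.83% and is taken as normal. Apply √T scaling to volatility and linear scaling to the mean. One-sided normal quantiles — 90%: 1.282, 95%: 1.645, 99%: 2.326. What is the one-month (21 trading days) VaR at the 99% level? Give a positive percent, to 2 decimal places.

σ_{21d} = 1.83% × √21 = 8.386%.
VaR = 2.326 × 8.386% = 19.506%.

19.51%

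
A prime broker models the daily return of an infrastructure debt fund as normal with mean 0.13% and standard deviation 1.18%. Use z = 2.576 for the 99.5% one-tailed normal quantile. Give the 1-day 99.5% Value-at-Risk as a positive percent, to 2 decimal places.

2.91%

VaR = −μ + z·σ = −(0.13%) + 2.576 × 1.18% = 2.910%.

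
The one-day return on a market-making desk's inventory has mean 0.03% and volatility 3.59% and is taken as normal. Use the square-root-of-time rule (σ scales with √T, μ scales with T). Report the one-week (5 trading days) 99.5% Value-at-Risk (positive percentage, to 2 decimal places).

At 99.5%, z = 2.576.
σ_{5d} = 3.59% × √5 = 8.027%; μ_{5d} = 5 × 0.03% = 0.150%.
VaR = −(0.150%) + 2.576 × 8.027% = 20.528%.

20.53%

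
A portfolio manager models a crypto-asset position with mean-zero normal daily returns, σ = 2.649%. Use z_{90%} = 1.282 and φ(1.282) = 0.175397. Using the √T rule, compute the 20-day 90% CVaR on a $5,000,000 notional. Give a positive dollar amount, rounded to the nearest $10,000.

σ_{20d} = 2.649% × √20 = 11.847%.
ES multiplier = φ(z)/(1−α) = 0.175397/0.1 = 1.754.
ES = 11.847% × 1.754 = 20.780%; on $5,000,000: $1,039,000.

$1,040,000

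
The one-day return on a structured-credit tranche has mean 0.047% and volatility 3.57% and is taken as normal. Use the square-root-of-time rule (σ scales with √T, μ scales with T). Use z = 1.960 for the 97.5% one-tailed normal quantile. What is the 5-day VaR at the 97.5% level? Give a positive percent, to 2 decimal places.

σ_{5d} = 3.57% × √5 = 7.983%; μ_{5d} = 5 × 0.047% = 0.235%.
VaR = −(0.235%) + 1.960 × 7.983% = 15.412%.

15.41%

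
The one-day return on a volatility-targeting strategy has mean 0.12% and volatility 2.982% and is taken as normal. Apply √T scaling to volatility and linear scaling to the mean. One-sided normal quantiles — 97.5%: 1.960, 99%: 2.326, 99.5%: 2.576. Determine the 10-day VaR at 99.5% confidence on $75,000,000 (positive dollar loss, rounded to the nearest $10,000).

σ_{10d} = 2.982% × √10 = 9.430%; μ_{10d} = 10 × 0.12% = 1.200%.
VaR = −(1.200%) + 2.576 × 9.430% = 23.092%.
On $75,000,000: 0.23092 × $75,000,000 = $17,319,000.

$17,320,000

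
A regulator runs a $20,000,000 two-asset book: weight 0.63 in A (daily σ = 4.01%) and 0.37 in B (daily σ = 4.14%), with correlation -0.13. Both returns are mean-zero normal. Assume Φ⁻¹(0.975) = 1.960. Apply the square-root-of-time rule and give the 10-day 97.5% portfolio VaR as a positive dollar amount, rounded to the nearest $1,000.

$3,445,000

σ_p = √(0.63²·4.01² + 0.37²·4.14² + 2·-0.13·0.63·0.37·4.01·4.14) = 2.779%.
σ_{10d} = 2.779% × √10 = 8.788%.
VaR = 1.960 × 8.788% = 17.224%; on $20,000,000 that is $3,444,800.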